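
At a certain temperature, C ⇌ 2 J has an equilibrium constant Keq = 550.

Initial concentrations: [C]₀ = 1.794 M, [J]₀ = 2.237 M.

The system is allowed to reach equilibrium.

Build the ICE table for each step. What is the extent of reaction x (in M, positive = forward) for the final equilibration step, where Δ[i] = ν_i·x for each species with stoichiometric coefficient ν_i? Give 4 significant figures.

Q₀ = 2.789 vs Keq = 550 ⇒ Q<K, forward
Step 1:
                  C         J
  I           1.794     2.237
  C          -1.735      3.47
  E         0.05921     5.707
  solve Keq expr → x = 1.735; check Q = 550

x = 1.735 M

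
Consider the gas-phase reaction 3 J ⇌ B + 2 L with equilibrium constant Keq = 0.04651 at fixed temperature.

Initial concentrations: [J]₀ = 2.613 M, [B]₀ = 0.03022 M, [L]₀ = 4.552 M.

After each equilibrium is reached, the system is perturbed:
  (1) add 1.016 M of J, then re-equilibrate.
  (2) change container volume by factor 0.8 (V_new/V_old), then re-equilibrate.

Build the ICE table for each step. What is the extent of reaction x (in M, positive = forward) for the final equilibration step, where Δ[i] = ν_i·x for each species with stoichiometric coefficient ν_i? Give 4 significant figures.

x = 0 M

Q₀ = 0.0351 vs Keq = 0.04651 ⇒ Q<K, forward
Step 1:
                   J          B          L
  Initial      2.613    0.03022      4.552
  Change    -0.02518   0.008394    0.01679
  Equil        2.588    0.03861      4.569
  solve Keq expr → x = 0.008394; check Q = 0.04651
Then add 1.016 M of J.
Step 2:
                   J          B          L
  Initial      3.604    0.03861      4.569
  Change     -0.1484    0.04946    0.09892
  Equil        3.455    0.08807      4.668
  solve Keq expr → x = 0.04946; check Q = 0.04651
Then change container volume by factor 0.8 (V_new/V_old).
Step 3:
                   J          B          L
  Initial      4.319     0.1101      5.835
  Change           0          0          0
  Equil        4.319     0.1101      5.835
  solve Keq expr → x = 0; check Q = 0.04651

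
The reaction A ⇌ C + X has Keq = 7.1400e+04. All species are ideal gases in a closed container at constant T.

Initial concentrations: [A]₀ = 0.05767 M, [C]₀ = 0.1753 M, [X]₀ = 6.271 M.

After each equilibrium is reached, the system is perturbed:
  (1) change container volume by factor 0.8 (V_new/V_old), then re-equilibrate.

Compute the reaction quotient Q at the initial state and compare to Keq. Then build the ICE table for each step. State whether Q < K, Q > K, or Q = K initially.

Q₀ = 19.06 vs Keq = 7.1400e+04 ⇒ Q<K, forward
Step 1:
                   A          C          X
  I          0.05767     0.1753      6.271
  C         -0.05765    0.05765    0.05765
  E       2.0648e-05     0.2329      6.329
  solve Keq expr → x = 0.05765; check Q = 7.1400e+04
Then change container volume by factor 0.8 (V_new/V_old).
Step 2:
                   A          C          X
  I       2.5810e-05     0.2912      7.911
  C       6.4517e-06 -6.4517e-06 -6.4517e-06
  E       3.2261e-05     0.2912      7.911
  solve Keq expr → x = -6.4517e-06; check Q = 7.1400e+04

Q₀ = 19.06; Q < K (proceeds forward)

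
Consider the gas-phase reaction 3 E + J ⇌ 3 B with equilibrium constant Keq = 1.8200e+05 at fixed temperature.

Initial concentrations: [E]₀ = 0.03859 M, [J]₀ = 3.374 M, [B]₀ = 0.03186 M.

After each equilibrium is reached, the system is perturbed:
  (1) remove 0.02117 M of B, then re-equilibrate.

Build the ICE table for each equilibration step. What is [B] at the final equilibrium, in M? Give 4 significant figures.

Q₀ = 0.1668 vs Keq = 1.8200e+05 ⇒ Q<K, forward
Step 1:
                    E           J           B
  init        0.03859       3.374     0.03186
  Δ          -0.03777    -0.01259     0.03777
  eq       8.2022e-04       3.361     0.06963
  solve Keq expr → x = 0.01259; check Q = 1.8200e+05
Then remove 0.02117 M of B.
Step 2:
                    E           J           B
  init     8.2022e-04       3.361     0.04846
  Δ       -2.4647e-04 -8.2156e-05  2.4647e-04
  eq       5.7375e-04       3.361     0.04871
  solve Keq expr → x = 8.2156e-05; check Q = 1.8200e+05

[B]_eq = 0.04871 M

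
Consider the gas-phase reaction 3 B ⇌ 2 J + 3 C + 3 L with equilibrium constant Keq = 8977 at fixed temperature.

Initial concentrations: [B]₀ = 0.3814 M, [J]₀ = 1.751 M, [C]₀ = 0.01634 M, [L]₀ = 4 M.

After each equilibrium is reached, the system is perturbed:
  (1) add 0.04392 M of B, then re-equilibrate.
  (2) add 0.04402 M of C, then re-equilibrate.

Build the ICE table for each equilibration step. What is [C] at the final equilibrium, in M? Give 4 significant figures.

Q₀ = 0.01543 vs Keq = 8977 ⇒ Q<K, forward
Step 1:
                  B         J         C         L
  Initial    0.3814     1.751   0.01634         4
  Change    -0.2848    0.1899    0.2848    0.2848
  Equil      0.0966     1.941    0.3011     4.285
  solve Keq expr → x = 0.09493; check Q = 8977
Then add 0.04392 M of B.
Step 2:
                  B         J         C         L
  Initial    0.1405     1.941    0.3011     4.285
  Change   -0.03205   0.02137   0.03205   0.03205
  Equil      0.1085     1.962    0.3332     4.317
  solve Keq expr → x = 0.01068; check Q = 8977
Then add 0.04402 M of C.
Step 3:
                  B         J         C         L
  Initial    0.1085     1.962    0.3772     4.317
  Change    0.01038 -0.006922  -0.01038  -0.01038
  Equil      0.1189     1.955    0.3668     4.306
  solve Keq expr → x = -0.003461; check Q = 8977

[C]_eq = 0.3668 M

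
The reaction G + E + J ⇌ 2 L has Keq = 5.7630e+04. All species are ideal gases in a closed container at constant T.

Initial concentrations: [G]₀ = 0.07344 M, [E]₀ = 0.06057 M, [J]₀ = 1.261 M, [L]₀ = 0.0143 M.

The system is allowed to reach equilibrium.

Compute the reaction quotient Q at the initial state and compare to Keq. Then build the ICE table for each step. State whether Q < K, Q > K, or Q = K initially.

Q₀ = 0.03646; Q < K (proceeds forward)

Q₀ = 0.03646 vs Keq = 5.7630e+04 ⇒ Q<K, forward
Step 1:
                   G          E          J          L
  init       0.07344    0.06057      1.261     0.0143
  Δ         -0.06055   -0.06055   -0.06055     0.1211
  eq         0.01289 2.0557e-05        1.2     0.1354
  solve Keq expr → x = 0.06055; check Q = 5.7630e+04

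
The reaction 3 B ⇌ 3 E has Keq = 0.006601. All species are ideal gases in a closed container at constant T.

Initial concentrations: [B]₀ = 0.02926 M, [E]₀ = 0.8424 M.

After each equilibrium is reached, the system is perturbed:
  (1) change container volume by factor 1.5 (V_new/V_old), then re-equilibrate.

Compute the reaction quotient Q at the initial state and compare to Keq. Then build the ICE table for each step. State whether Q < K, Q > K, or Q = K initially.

Q₀ = 2.3863e+04 vs Keq = 0.006601 ⇒ Q>K, reverse
Step 1:
                   B          E
  init       0.02926     0.8424
  Δ           0.7047    -0.7047
  eq           0.734     0.1377
  solve Keq expr → x = -0.2349; check Q = 0.006601
Then change container volume by factor 1.5 (V_new/V_old).
Step 2:
                   B          E
  init        0.4893    0.09179
  Δ                0          0
  eq          0.4893    0.09179
  solve Keq expr → x = 0; check Q = 0.006601

Q₀ = 2.3863e+04; Q > K (proceeds reverse)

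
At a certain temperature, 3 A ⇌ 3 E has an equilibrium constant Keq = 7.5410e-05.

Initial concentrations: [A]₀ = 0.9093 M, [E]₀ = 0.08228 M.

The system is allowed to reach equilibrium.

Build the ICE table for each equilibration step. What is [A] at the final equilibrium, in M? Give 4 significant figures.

Q₀ = 7.4090e-04 vs Keq = 7.5410e-05 ⇒ Q>K, reverse
Step 1:
                    A           E
  Initial      0.9093     0.08228
  Change      0.04209    -0.04209
  Equil        0.9514     0.04019
  solve Keq expr → x = -0.01403; check Q = 7.5410e-05

[A]_eq = 0.9514 M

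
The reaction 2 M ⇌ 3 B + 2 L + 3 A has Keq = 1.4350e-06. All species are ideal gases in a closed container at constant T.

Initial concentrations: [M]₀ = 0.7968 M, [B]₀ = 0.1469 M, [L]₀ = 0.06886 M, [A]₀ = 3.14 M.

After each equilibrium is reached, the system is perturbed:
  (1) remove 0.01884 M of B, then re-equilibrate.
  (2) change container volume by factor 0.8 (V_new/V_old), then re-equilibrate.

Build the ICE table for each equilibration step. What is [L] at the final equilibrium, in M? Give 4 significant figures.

[L]_eq = 0.0143 M

Q₀ = 7.3298e-04 vs Keq = 1.4350e-06 ⇒ Q>K, reverse
Step 1:
                   M          B          L          A
  init        0.7968     0.1469    0.06886       3.14
  Δ           0.0565   -0.08476    -0.0565   -0.08476
  eq          0.8533    0.06214    0.01236      3.055
  solve Keq expr → x = -0.02825; check Q = 1.4350e-06
Then remove 0.01884 M of B.
Step 2:
                   M          B          L          A
  init        0.8533     0.0433    0.01236      3.055
  Δ        -0.004551   0.006826   0.004551   0.006826
  eq          0.8488    0.05013    0.01691      3.062
  solve Keq expr → x = 0.002275; check Q = 1.4350e-06
Then change container volume by factor 0.8 (V_new/V_old).
Step 3:
                   M          B          L          A
  init         1.061    0.06266    0.02113      3.828
  Δ         0.006837   -0.01026  -0.006837   -0.01026
  eq           1.068    0.05241     0.0143      3.817
  solve Keq expr → x = -0.003419; check Q = 1.4350e-06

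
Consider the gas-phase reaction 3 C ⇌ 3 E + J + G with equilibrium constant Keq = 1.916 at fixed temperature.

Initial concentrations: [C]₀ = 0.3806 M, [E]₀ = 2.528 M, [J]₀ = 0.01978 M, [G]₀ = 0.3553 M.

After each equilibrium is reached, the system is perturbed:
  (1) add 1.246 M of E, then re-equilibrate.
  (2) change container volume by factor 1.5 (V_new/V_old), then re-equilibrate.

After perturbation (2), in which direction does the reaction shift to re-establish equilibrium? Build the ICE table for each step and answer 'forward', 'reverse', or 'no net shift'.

Q₀ = 2.059 vs Keq = 1.916 ⇒ Q>K, reverse
Step 1:
                  C         E         J         G
  Initial    0.3806     2.528   0.01978    0.3553
  Change   0.002652 -0.002652 -8.8395e-04 -8.8395e-04
  Equil      0.3833     2.525    0.0189    0.3544
  solve Keq expr → x = -8.8395e-04; check Q = 1.916
Then add 1.246 M of E.
Step 2:
                  C         E         J         G
  Initial    0.3833     3.771    0.0189    0.3544
  Change    0.03348  -0.03348  -0.01116  -0.01116
  Equil      0.4167     3.738  0.007735    0.3433
  solve Keq expr → x = -0.01116; check Q = 1.916
Then change container volume by factor 1.5 (V_new/V_old).
Step 3:
                  C         E         J         G
  Initial    0.2778     2.492  0.005157    0.2288
  Change   -0.01347   0.01347   0.00449   0.00449
  Equil      0.2644     2.505  0.009646    0.2333
  solve Keq expr → x = 0.00449; check Q = 1.916

Direction: forward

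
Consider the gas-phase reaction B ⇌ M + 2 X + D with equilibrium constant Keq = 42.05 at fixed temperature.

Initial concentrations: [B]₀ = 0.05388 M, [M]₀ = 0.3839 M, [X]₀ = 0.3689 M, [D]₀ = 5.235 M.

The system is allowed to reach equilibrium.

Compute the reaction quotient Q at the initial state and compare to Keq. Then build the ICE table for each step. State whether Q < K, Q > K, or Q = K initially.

Q₀ = 5.076 vs Keq = 42.05 ⇒ Q<K, forward
Step 1:
                    B           M           X           D
  Initial     0.05388      0.3839      0.3689       5.235
  Change     -0.04282     0.04282     0.08563     0.04282
  Equil       0.01106      0.4267      0.4545       5.278
  solve Keq expr → x = 0.04282; check Q = 42.05

Q₀ = 5.076; Q < K (proceeds forward)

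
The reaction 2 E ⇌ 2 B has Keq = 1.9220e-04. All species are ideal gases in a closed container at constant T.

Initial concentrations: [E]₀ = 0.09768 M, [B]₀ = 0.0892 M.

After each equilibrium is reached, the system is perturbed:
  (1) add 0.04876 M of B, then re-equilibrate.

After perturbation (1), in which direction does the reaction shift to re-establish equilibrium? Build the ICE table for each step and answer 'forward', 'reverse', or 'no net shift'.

Q₀ = 0.8339 vs Keq = 1.9220e-04 ⇒ Q>K, reverse
Step 1:
                    E           B
  I           0.09768      0.0892
  C           0.08664    -0.08664
  E            0.1843    0.002555
  solve Keq expr → x = -0.04332; check Q = 1.9220e-04
Then add 0.04876 M of B.
Step 2:
                    E           B
  I            0.1843     0.05132
  C           0.04809    -0.04809
  E            0.2324    0.003222
  solve Keq expr → x = -0.02405; check Q = 1.9220e-04

Direction: reverse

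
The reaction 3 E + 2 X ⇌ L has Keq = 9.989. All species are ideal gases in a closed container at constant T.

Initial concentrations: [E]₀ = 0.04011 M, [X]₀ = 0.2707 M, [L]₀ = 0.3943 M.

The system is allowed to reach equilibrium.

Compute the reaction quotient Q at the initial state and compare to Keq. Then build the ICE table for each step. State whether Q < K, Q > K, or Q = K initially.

Q₀ = 8.3386e+04 vs Keq = 9.989 ⇒ Q>K, reverse
Step 1:
                  E         X         L
  Initial   0.04011    0.2707    0.3943
  Change     0.4057    0.2704   -0.1352
  Equil      0.4458    0.5411    0.2591
  solve Keq expr → x = -0.1352; check Q = 9.989

Q₀ = 8.3386e+04; Q > K (proceeds reverse)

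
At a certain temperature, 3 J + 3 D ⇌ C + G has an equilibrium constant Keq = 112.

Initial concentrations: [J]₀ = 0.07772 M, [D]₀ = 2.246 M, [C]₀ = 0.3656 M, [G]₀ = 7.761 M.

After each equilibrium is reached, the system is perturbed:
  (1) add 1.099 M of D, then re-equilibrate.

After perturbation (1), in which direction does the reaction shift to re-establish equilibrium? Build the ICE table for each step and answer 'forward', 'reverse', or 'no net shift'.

Q₀ = 533.5 vs Keq = 112 ⇒ Q>K, reverse
Step 1:
                    J           D           C           G
  I           0.07772       2.246      0.3656       7.761
  C            0.0483      0.0483     -0.0161     -0.0161
  E             0.126       2.294      0.3495       7.745
  solve Keq expr → x = -0.0161; check Q = 112
Then add 1.099 M of D.
Step 2:
                    J           D           C           G
  I             0.126       3.393      0.3495       7.745
  C          -0.03873    -0.03873     0.01291     0.01291
  E           0.08728       3.355      0.3624       7.758
  solve Keq expr → x = 0.01291; check Q = 112

Direction: forward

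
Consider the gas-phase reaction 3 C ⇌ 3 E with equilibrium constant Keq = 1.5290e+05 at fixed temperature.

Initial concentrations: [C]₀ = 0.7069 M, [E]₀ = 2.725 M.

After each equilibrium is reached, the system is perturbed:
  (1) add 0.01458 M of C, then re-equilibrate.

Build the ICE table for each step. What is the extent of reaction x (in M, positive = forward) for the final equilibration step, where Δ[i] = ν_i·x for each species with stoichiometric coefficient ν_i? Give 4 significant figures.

Q₀ = 57.28 vs Keq = 1.5290e+05 ⇒ Q<K, forward
Step 1:
                  C         E
  Initial    0.7069     2.725
  Change    -0.6439    0.6439
  Equil       0.063     3.369
  solve Keq expr → x = 0.2146; check Q = 1.5290e+05
Then add 0.01458 M of C.
Step 2:
                  C         E
  Initial   0.07758     3.369
  Change   -0.01431   0.01431
  Equil     0.06327     3.383
  solve Keq expr → x = 0.004771; check Q = 1.5290e+05

x = 0.004771 M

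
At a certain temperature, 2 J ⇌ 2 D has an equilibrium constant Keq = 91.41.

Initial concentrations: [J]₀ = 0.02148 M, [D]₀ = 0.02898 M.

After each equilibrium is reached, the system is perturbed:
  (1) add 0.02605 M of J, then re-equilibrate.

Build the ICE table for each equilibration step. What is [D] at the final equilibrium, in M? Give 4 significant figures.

Q₀ = 1.82 vs Keq = 91.41 ⇒ Q<K, forward
Step 1:
                    J           D
  init        0.02148     0.02898
  Δ           -0.0167      0.0167
  eq         0.004778     0.04568
  solve Keq expr → x = 0.008351; check Q = 91.41
Then add 0.02605 M of J.
Step 2:
                    J           D
  init        0.03083     0.04568
  Δ          -0.02358     0.02358
  eq         0.007245     0.06927
  solve Keq expr → x = 0.01179; check Q = 91.41

[D]_eq = 0.06927 M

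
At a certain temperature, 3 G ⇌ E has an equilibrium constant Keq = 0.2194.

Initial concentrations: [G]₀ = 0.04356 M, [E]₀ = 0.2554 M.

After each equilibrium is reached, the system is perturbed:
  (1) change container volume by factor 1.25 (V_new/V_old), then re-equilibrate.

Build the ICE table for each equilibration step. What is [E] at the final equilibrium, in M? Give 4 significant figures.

Q₀ = 3090 vs Keq = 0.2194 ⇒ Q>K, reverse
Step 1:
                   G          E
  I          0.04356     0.2554
  C           0.5949    -0.1983
  E           0.6385     0.0571
  solve Keq expr → x = -0.1983; check Q = 0.2194
Then change container volume by factor 1.25 (V_new/V_old).
Step 2:
                   G          E
  I           0.5108    0.04568
  C          0.03187   -0.01062
  E           0.5426    0.03506
  solve Keq expr → x = -0.01062; check Q = 0.2194

[E]_eq = 0.03506 M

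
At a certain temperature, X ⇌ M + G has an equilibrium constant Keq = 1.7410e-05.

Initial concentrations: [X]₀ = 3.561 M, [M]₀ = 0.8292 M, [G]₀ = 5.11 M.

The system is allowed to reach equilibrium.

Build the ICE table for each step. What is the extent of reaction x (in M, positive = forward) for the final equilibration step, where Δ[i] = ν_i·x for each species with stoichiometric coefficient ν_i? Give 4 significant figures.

x = -0.8292 M

Q₀ = 1.19 vs Keq = 1.7410e-05 ⇒ Q>K, reverse
Step 1:
                   X          M          G
  I            3.561     0.8292       5.11
  C           0.8292    -0.8292    -0.8292
  E             4.39 1.7855e-05      4.281
  solve Keq expr → x = -0.8292; check Q = 1.7410e-05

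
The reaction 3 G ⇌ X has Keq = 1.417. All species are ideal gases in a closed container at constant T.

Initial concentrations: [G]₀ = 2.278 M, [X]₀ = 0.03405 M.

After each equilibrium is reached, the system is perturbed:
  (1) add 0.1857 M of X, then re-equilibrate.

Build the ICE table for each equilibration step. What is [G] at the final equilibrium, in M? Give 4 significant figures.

Q₀ = 0.00288 vs Keq = 1.417 ⇒ Q<K, forward
Step 1:
                   G          X
  I            2.278    0.03405
  C           -1.548     0.5162
  E           0.7295     0.5502
  solve Keq expr → x = 0.5162; check Q = 1.417
Then add 0.1857 M of X.
Step 2:
                   G          X
  I           0.7295     0.7359
  C          0.06615   -0.02205
  E           0.7957     0.7139
  solve Keq expr → x = -0.02205; check Q = 1.417

[G]_eq = 0.7957 M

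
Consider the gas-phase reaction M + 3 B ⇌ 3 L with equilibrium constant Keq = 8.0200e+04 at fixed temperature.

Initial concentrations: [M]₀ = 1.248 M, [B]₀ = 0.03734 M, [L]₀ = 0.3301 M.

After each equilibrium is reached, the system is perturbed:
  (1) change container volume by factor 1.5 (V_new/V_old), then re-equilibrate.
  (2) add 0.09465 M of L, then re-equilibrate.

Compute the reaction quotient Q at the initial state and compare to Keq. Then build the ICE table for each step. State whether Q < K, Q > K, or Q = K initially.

Q₀ = 553.6 vs Keq = 8.0200e+04 ⇒ Q<K, forward
Step 1:
                    M           B           L
  I             1.248     0.03734      0.3301
  C         -0.009858    -0.02957     0.02957
  E             1.238    0.007767      0.3597
  solve Keq expr → x = 0.009858; check Q = 8.0200e+04
Then change container volume by factor 1.5 (V_new/V_old).
Step 2:
                    M           B           L
  I            0.8254    0.005178      0.2398
  C        2.4357e-04  7.3070e-04 -7.3070e-04
  E            0.8257    0.005909      0.2391
  solve Keq expr → x = -2.4357e-04; check Q = 8.0200e+04
Then add 0.09465 M of L.
Step 3:
                    M           B           L
  I            0.8257    0.005909      0.3337
  C        7.6021e-04    0.002281   -0.002281
  E            0.8264    0.008189      0.3314
  solve Keq expr → x = -7.6021e-04; check Q = 8.0200e+04

Q₀ = 553.6; Q < K (proceeds forward)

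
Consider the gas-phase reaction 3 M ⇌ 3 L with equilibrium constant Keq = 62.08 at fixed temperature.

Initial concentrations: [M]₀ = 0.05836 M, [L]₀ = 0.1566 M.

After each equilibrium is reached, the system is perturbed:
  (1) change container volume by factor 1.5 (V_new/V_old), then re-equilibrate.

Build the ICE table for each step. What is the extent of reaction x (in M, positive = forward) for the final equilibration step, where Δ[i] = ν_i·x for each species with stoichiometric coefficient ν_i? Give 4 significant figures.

x = 0 M

Q₀ = 19.32 vs Keq = 62.08 ⇒ Q<K, forward
Step 1:
                    M           L
  Initial     0.05836      0.1566
  Change     -0.01502     0.01502
  Equil       0.04334      0.1716
  solve Keq expr → x = 0.005006; check Q = 62.08
Then change container volume by factor 1.5 (V_new/V_old).
Step 2:
                    M           L
  Initial     0.02889      0.1144
  Change            0           0
  Equil       0.02889      0.1144
  solve Keq expr → x = 0; check Q = 62.08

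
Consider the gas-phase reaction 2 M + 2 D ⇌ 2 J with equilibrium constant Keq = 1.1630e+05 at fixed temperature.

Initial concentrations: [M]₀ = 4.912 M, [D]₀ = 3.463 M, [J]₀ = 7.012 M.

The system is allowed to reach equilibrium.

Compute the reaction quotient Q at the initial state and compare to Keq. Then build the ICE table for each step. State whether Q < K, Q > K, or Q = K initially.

Q₀ = 0.1699 vs Keq = 1.1630e+05 ⇒ Q<K, forward
Step 1:
                  M         D         J
  I           4.912     3.463     7.012
  C          -3.442    -3.442     3.442
  E            1.47   0.02086     10.45
  solve Keq expr → x = 1.721; check Q = 1.1630e+05

Q₀ = 0.1699; Q < K (proceeds forward)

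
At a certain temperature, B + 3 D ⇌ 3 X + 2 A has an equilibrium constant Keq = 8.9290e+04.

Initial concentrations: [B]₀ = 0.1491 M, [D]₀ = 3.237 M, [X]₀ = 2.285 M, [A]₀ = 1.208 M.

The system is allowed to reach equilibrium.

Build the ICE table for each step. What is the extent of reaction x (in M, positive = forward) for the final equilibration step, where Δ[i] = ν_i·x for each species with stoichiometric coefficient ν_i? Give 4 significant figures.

Q₀ = 3.443 vs Keq = 8.9290e+04 ⇒ Q<K, forward
Step 1:
                    B           D           X           A
  Initial      0.1491       3.237       2.285       1.208
  Change      -0.1491     -0.4472      0.4472      0.2982
  Equil    2.3866e-05        2.79       2.732       1.506
  solve Keq expr → x = 0.1491; check Q = 8.9290e+04

x = 0.1491 M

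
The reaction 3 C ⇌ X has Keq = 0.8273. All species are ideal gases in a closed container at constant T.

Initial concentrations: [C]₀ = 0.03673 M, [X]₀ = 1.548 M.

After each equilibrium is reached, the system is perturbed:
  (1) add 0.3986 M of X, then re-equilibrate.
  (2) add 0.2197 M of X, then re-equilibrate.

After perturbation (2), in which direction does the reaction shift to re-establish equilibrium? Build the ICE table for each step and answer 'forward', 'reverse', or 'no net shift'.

Q₀ = 3.1240e+04 vs Keq = 0.8273 ⇒ Q>K, reverse
Step 1:
                  C         X
  init      0.03673     1.548
  Δ            1.09   -0.3635
  eq          1.127     1.185
  solve Keq expr → x = -0.3635; check Q = 0.8273
Then add 0.3986 M of X.
Step 2:
                  C         X
  init        1.127     1.583
  Δ          0.1052  -0.03506
  eq          1.232     1.548
  solve Keq expr → x = -0.03506; check Q = 0.8273
Then add 0.2197 M of X.
Step 3:
                  C         X
  init        1.232     1.768
  Δ         0.05155  -0.01718
  eq          1.284     1.751
  solve Keq expr → x = -0.01718; check Q = 0.8273

Direction: reverse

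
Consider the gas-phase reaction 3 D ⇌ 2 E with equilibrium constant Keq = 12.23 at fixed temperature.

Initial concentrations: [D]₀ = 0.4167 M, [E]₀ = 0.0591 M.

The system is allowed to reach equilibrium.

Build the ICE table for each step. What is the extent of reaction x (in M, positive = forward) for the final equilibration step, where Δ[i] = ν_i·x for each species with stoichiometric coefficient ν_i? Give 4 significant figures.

x = 0.0848 M

Q₀ = 0.04827 vs Keq = 12.23 ⇒ Q<K, forward
Step 1:
                  D         E
  init       0.4167    0.0591
  Δ         -0.2544    0.1696
  eq         0.1623    0.2287
  solve Keq expr → x = 0.0848; check Q = 12.23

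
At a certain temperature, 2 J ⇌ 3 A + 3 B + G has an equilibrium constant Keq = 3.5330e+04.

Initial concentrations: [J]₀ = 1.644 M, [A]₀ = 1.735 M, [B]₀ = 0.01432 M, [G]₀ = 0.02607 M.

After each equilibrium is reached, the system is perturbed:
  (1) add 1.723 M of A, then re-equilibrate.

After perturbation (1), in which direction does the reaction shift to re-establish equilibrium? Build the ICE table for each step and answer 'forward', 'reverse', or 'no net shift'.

Direction: reverse

Q₀ = 1.4793e-07 vs Keq = 3.5330e+04 ⇒ Q<K, forward
Step 1:
                    J           A           B           G
  init          1.644       1.735     0.01432     0.02607
  Δ            -1.514       2.271       2.271      0.7568
  eq           0.1303       4.006       2.285      0.7829
  solve Keq expr → x = 0.7568; check Q = 3.5330e+04
Then add 1.723 M of A.
Step 2:
                    J           A           B           G
  init         0.1303       5.729       2.285      0.7829
  Δ           0.06788     -0.1018     -0.1018    -0.03394
  eq           0.1982       5.627       2.183       0.749
  solve Keq expr → x = -0.03394; check Q = 3.5330e+04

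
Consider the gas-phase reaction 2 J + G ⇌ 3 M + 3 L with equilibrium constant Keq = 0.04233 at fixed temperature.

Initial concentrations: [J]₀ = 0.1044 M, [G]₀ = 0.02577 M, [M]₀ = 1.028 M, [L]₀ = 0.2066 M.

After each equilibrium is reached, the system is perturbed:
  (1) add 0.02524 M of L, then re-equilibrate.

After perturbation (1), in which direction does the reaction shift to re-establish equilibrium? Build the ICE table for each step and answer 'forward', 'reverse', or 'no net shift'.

Q₀ = 34.11 vs Keq = 0.04233 ⇒ Q>K, reverse
Step 1:
                   J          G          M          L
  I           0.1044    0.02577      1.028     0.2066
  C          0.09912    0.04956    -0.1487    -0.1487
  E           0.2035    0.07533     0.8793    0.05792
  solve Keq expr → x = -0.04956; check Q = 0.04233
Then add 0.02524 M of L.
Step 2:
                   J          G          M          L
  I           0.2035    0.07533     0.8793    0.08316
  C          0.01311   0.006553   -0.01966   -0.01966
  E           0.2166    0.08188     0.8597     0.0635
  solve Keq expr → x = -0.006553; check Q = 0.04233

Direction: reverse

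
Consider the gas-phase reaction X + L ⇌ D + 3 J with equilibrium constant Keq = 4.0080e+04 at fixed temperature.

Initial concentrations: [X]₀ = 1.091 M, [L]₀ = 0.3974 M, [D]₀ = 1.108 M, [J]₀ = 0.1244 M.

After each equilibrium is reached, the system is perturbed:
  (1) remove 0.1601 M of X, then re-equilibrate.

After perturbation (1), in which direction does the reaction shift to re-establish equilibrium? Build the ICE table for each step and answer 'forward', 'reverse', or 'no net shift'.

Direction: reverse

Q₀ = 0.00492 vs Keq = 4.0080e+04 ⇒ Q<K, forward
Step 1:
                    X           L           D           J
  Initial       1.091      0.3974       1.108      0.1244
  Change      -0.3973     -0.3973      0.3973       1.192
  Equil        0.6937  1.2345e-04       1.505       1.316
  solve Keq expr → x = 0.3973; check Q = 4.0080e+04
Then remove 0.1601 M of X.
Step 2:
                    X           L           D           J
  Initial      0.5336  1.2345e-04       1.505       1.316
  Change   3.6983e-05  3.6983e-05 -3.6983e-05 -1.1095e-04
  Equil        0.5337  1.6043e-04       1.505       1.316
  solve Keq expr → x = -3.6983e-05; check Q = 4.0080e+04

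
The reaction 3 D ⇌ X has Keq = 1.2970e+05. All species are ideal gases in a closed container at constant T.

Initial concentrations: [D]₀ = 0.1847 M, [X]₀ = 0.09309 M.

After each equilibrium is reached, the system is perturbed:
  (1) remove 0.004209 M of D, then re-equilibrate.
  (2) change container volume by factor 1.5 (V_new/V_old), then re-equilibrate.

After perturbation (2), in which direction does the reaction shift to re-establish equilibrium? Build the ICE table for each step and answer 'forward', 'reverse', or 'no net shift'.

Q₀ = 14.77 vs Keq = 1.2970e+05 ⇒ Q<K, forward
Step 1:
                  D         X
  init       0.1847   0.09309
  Δ         -0.1742   0.05806
  eq        0.01052    0.1511
  solve Keq expr → x = 0.05806; check Q = 1.2970e+05
Then remove 0.004209 M of D.
Step 2:
                  D         X
  init     0.006314    0.1511
  Δ        0.004177 -0.001392
  eq        0.01049    0.1498
  solve Keq expr → x = -0.001392; check Q = 1.2970e+05
Then change container volume by factor 1.5 (V_new/V_old).
Step 3:
                  D         X
  init     0.006994   0.09984
  Δ        0.002149 -7.1625e-04
  eq       0.009143   0.09912
  solve Keq expr → x = -7.1625e-04; check Q = 1.2970e+05

Direction: reverse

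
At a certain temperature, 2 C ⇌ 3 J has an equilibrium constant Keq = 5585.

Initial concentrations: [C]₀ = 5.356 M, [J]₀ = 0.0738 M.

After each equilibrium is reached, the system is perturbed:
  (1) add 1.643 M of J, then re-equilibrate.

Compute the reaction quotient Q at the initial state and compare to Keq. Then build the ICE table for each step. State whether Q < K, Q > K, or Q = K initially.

Q₀ = 1.4012e-05; Q < K (proceeds forward)

Q₀ = 1.4012e-05 vs Keq = 5585 ⇒ Q<K, forward
Step 1:
                   C          J
  Initial      5.356     0.0738
  Change      -5.071      7.607
  Equil       0.2848      7.681
  solve Keq expr → x = 2.536; check Q = 5585
Then add 1.643 M of J.
Step 2:
                   C          J
  Initial     0.2848      9.324
  Change     0.08805    -0.1321
  Equil       0.3729      9.191
  solve Keq expr → x = -0.04403; check Q = 5585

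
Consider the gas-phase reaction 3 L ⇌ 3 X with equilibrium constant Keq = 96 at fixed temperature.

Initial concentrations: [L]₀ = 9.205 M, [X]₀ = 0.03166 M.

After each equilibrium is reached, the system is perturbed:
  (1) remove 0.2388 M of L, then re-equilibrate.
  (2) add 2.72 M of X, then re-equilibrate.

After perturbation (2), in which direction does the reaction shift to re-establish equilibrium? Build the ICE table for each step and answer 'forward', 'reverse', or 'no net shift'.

Q₀ = 4.0688e-08 vs Keq = 96 ⇒ Q<K, forward
Step 1:
                  L         X
  Initial     9.205   0.03166
  Change     -7.549     7.549
  Equil       1.656     7.581
  solve Keq expr → x = 2.516; check Q = 96
Then remove 0.2388 M of L.
Step 2:
                  L         X
  Initial     1.417     7.581
  Change      0.196    -0.196
  Equil       1.613     7.385
  solve Keq expr → x = -0.06533; check Q = 96
Then add 2.72 M of X.
Step 3:
                  L         X
  Initial     1.613     10.11
  Change     0.4876   -0.4876
  Equil         2.1     9.617
  solve Keq expr → x = -0.1625; check Q = 96

Direction: reverse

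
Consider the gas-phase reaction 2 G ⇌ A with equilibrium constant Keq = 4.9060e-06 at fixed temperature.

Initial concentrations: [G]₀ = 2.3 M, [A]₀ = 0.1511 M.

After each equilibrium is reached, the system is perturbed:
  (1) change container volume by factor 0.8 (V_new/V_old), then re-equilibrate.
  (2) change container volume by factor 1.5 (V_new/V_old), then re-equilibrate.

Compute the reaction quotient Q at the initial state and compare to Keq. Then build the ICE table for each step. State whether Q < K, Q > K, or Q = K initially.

Q₀ = 0.02856 vs Keq = 4.9060e-06 ⇒ Q>K, reverse
Step 1:
                   G          A
  init           2.3     0.1511
  Δ           0.3021    -0.1511
  eq           2.602 3.3219e-05
  solve Keq expr → x = -0.1511; check Q = 4.9060e-06
Then change container volume by factor 0.8 (V_new/V_old).
Step 2:
                   G          A
  init         3.253 4.1524e-05
  Δ       -2.0761e-05 1.0380e-05
  eq           3.253 5.1904e-05
  solve Keq expr → x = 1.0380e-05; check Q = 4.9060e-06
Then change container volume by factor 1.5 (V_new/V_old).
Step 3:
                   G          A
  init         2.168 3.4603e-05
  Δ       2.3067e-05 -1.1534e-05
  eq           2.168 2.3069e-05
  solve Keq expr → x = -1.1534e-05; check Q = 4.9060e-06

Q₀ = 0.02856; Q > K (proceeds reverse)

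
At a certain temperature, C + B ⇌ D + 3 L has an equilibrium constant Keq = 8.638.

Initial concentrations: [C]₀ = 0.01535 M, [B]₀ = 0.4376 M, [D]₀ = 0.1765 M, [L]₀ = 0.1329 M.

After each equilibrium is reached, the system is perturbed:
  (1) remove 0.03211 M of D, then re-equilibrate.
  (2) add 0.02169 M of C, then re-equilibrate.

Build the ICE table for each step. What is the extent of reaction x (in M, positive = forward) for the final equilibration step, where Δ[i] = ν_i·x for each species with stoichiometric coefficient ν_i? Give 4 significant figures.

x = 0.0212 M

Q₀ = 0.06168 vs Keq = 8.638 ⇒ Q<K, forward
Step 1:
                    C           B           D           L
  I           0.01535      0.4376      0.1765      0.1329
  C          -0.01505    -0.01505     0.01505     0.04516
  E        2.9629e-04      0.4225      0.1916      0.1781
  solve Keq expr → x = 0.01505; check Q = 8.638
Then remove 0.03211 M of D.
Step 2:
                    C           B           D           L
  I        2.9629e-04      0.4225      0.1594      0.1781
  C       -4.8951e-05 -4.8951e-05  4.8951e-05  1.4685e-04
  E        2.4733e-04      0.4225      0.1595      0.1782
  solve Keq expr → x = 4.8951e-05; check Q = 8.638
Then add 0.02169 M of C.
Step 3:
                    C           B           D           L
  I           0.02194      0.4225      0.1595      0.1782
  C           -0.0212     -0.0212      0.0212      0.0636
  E        7.3702e-04      0.4013      0.1807      0.2418
  solve Keq expr → x = 0.0212; check Q = 8.638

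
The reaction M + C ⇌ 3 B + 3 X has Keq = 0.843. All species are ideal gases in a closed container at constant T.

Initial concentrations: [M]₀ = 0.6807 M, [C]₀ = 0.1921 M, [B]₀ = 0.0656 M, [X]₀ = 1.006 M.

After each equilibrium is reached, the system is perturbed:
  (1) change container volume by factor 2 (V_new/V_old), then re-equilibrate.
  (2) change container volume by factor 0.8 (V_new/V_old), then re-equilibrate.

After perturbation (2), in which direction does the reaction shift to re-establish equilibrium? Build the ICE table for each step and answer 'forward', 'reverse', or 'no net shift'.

Direction: reverse

Q₀ = 0.002198 vs Keq = 0.843 ⇒ Q<K, forward
Step 1:
                   M          C          B          X
  Initial     0.6807     0.1921     0.0656      1.006
  Change    -0.08059   -0.08059     0.2418     0.2418
  Equil       0.6001     0.1115     0.3074      1.248
  solve Keq expr → x = 0.08059; check Q = 0.843
Then change container volume by factor 2 (V_new/V_old).
Step 2:
                   M          C          B          X
  Initial     0.3001    0.05576     0.1537     0.6239
  Change    -0.03116   -0.03116    0.09349    0.09349
  Equil       0.2689    0.02459     0.2472     0.7174
  solve Keq expr → x = 0.03116; check Q = 0.843
Then change container volume by factor 0.8 (V_new/V_old).
Step 3:
                   M          C          B          X
  Initial     0.3361    0.03074      0.309     0.8967
  Change     0.01248    0.01248   -0.03744   -0.03744
  Equil       0.3486    0.04322     0.2715     0.8593
  solve Keq expr → x = -0.01248; check Q = 0.843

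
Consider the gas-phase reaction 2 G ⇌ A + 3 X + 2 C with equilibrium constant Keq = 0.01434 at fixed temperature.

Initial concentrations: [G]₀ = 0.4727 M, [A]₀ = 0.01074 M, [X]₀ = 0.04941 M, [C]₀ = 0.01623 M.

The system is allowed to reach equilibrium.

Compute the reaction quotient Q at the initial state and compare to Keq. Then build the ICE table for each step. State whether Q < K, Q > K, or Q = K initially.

Q₀ = 1.5273e-09 vs Keq = 0.01434 ⇒ Q<K, forward
Step 1:
                   G          A          X          C
  Initial     0.4727    0.01074    0.04941    0.01623
  Change     -0.2489     0.1245     0.3734     0.2489
  Equil       0.2238     0.1352     0.4228     0.2651
  solve Keq expr → x = 0.1245; check Q = 0.01434

Q₀ = 1.5273e-09; Q < K (proceeds forward)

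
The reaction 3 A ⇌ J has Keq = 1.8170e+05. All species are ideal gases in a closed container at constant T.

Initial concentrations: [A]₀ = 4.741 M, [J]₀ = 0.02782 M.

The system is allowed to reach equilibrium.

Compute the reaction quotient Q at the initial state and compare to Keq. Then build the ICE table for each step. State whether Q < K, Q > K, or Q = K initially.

Q₀ = 2.6106e-04; Q < K (proceeds forward)

Q₀ = 2.6106e-04 vs Keq = 1.8170e+05 ⇒ Q<K, forward
Step 1:
                   A          J
  Initial      4.741    0.02782
  Change       -4.72      1.573
  Equil      0.02066      1.601
  solve Keq expr → x = 1.573; check Q = 1.8170e+05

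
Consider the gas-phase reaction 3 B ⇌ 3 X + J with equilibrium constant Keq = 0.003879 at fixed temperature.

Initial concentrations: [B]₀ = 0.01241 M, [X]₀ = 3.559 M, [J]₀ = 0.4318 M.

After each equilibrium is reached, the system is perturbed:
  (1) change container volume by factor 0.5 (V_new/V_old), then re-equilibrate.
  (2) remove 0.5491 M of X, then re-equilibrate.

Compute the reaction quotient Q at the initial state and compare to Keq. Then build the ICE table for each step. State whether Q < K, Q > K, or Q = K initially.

Q₀ = 1.0185e+07 vs Keq = 0.003879 ⇒ Q>K, reverse
Step 1:
                  B         X         J
  init      0.01241     3.559    0.4318
  Δ           1.293    -1.293   -0.4311
  eq          1.306     2.266 7.4209e-04
  solve Keq expr → x = -0.4311; check Q = 0.003879
Then change container volume by factor 0.5 (V_new/V_old).
Step 2:
                  B         X         J
  init        2.611     4.532  0.001484
  Δ        0.002217 -0.002217 -7.3910e-04
  eq          2.613     4.529 7.4507e-04
  solve Keq expr → x = -7.3910e-04; check Q = 0.003879
Then remove 0.5491 M of X.
Step 3:
                  B         X         J
  init        2.613      3.98 7.4507e-04
  Δ       -0.001052  0.001052 3.5066e-04
  eq          2.612     3.981  0.001096
  solve Keq expr → x = 3.5066e-04; check Q = 0.003879

Q₀ = 1.0185e+07; Q > K (proceeds reverse)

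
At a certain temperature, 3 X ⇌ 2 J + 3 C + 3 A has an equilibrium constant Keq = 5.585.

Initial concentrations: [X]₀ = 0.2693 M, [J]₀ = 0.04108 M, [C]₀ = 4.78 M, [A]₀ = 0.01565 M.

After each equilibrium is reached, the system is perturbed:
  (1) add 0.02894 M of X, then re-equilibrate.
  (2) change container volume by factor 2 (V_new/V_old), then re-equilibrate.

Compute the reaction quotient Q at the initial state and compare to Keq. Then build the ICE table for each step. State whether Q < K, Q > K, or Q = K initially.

Q₀ = 3.6172e-05; Q < K (proceeds forward)

Q₀ = 3.6172e-05 vs Keq = 5.585 ⇒ Q<K, forward
Step 1:
                   X          J          C          A
  I           0.2693    0.04108       4.78    0.01565
  C          -0.1475    0.09833     0.1475     0.1475
  E           0.1218     0.1394      4.927     0.1631
  solve Keq expr → x = 0.04916; check Q = 5.585
Then add 0.02894 M of X.
Step 2:
                   X          J          C          A
  I           0.1508     0.1394      4.927     0.1631
  C         -0.01321    0.00881    0.01321    0.01321
  E           0.1375     0.1482      4.941     0.1764
  solve Keq expr → x = 0.004405; check Q = 5.585
Then change container volume by factor 2 (V_new/V_old).
Step 3:
                   X          J          C          A
  I          0.06877    0.07411       2.47    0.08818
  C         -0.03293    0.02195    0.03293    0.03293
  E          0.03584    0.09606      2.503     0.1211
  solve Keq expr → x = 0.01098; check Q = 5.585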